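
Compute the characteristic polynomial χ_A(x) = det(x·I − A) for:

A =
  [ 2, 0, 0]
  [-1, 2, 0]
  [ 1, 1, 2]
x^3 - 6*x^2 + 12*x - 8

Expanding det(x·I − A) (e.g. by cofactor expansion or by noting that A is similar to its Jordan form J, which has the same characteristic polynomial as A) gives
  χ_A(x) = x^3 - 6*x^2 + 12*x - 8
which factors as (x - 2)^3. The eigenvalues (with algebraic multiplicities) are λ = 2 with multiplicity 3.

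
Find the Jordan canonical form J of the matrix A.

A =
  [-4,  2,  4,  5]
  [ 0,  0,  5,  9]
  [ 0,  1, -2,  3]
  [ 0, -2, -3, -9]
J_3(-4) ⊕ J_1(-3)

The characteristic polynomial is
  det(x·I − A) = x^4 + 15*x^3 + 84*x^2 + 208*x + 192 = (x + 3)*(x + 4)^3

Eigenvalues and multiplicities (the geometric multiplicity of λ is n − rank(A − λI), which equals the number of Jordan blocks for λ):
  λ = -4: algebraic multiplicity = 3, geometric multiplicity = 1
  λ = -3: algebraic multiplicity = 1, geometric multiplicity = 1

Determining the block sizes for each eigenvalue:
  λ = -4: one block (gm = 1), so the single block has size am = 3 → block sizes [3]
  λ = -3: one block (gm = 1), so the single block has size am = 1 → block sizes [1]

Assembling the blocks gives a Jordan form
J =
  [-4,  1,  0,  0]
  [ 0, -4,  1,  0]
  [ 0,  0, -4,  0]
  [ 0,  0,  0, -3]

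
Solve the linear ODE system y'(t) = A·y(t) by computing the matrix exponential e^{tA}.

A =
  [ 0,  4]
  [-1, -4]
e^{tA} =
  [2*t*exp(-2*t) + exp(-2*t), 4*t*exp(-2*t)]
  [-t*exp(-2*t), -2*t*exp(-2*t) + exp(-2*t)]

Strategy: write A = P · J · P⁻¹ where J is a Jordan canonical form, so e^{tA} = P · e^{tJ} · P⁻¹, and e^{tJ} can be computed block-by-block.

A has Jordan form
J =
  [-2,  1]
  [ 0, -2]
(up to reordering of blocks).

Per-block formulas:
  For a 2×2 Jordan block J_2(-2): exp(t · J_2(-2)) = e^(-2t)·(I + t·N), where N is the 2×2 nilpotent shift.

After assembling e^{tJ} and conjugating by P, we get:

e^{tA} =
  [2*t*exp(-2*t) + exp(-2*t), 4*t*exp(-2*t)]
  [-t*exp(-2*t), -2*t*exp(-2*t) + exp(-2*t)]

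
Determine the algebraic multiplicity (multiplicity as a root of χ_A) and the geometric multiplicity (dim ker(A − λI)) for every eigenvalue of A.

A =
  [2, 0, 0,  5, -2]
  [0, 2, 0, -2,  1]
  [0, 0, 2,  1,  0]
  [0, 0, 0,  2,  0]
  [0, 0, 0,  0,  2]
λ = 2: alg = 5, geom = 3

Step 1 — factor the characteristic polynomial to read off the algebraic multiplicities:
  χ_A(x) = (x - 2)^5

Step 2 — compute geometric multiplicities via the rank-nullity identity g(λ) = n − rank(A − λI):
  rank(A − (2)·I) = 2, so dim ker(A − (2)·I) = n − 2 = 3

Summary:
  λ = 2: algebraic multiplicity = 5, geometric multiplicity = 3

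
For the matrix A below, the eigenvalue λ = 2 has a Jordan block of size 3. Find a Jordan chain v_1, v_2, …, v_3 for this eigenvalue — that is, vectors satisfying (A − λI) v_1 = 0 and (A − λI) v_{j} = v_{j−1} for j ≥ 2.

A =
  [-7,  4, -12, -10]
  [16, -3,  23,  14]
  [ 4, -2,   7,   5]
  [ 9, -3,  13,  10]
A Jordan chain for λ = 2 of length 3:
v_1 = (-2, 1, 1, 1)ᵀ
v_2 = (4, -5, -2, -3)ᵀ
v_3 = (0, 1, 0, 0)ᵀ

Let N = A − (2)·I. We want v_3 with N^3 v_3 = 0 but N^2 v_3 ≠ 0; then v_{j-1} := N · v_j for j = 3, …, 2.

Pick v_3 = (0, 1, 0, 0)ᵀ.
Then v_2 = N · v_3 = (4, -5, -2, -3)ᵀ.
Then v_1 = N · v_2 = (-2, 1, 1, 1)ᵀ.

Sanity check: (A − (2)·I) v_1 = (0, 0, 0, 0)ᵀ = 0. ✓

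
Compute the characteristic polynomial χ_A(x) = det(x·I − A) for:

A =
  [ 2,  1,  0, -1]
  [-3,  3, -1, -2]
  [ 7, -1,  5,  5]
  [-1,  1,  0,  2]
x^4 - 12*x^3 + 54*x^2 - 108*x + 81

Expanding det(x·I − A) (e.g. by cofactor expansion or by noting that A is similar to its Jordan form J, which has the same characteristic polynomial as A) gives
  χ_A(x) = x^4 - 12*x^3 + 54*x^2 - 108*x + 81
which factors as (x - 3)^4. The eigenvalues (with algebraic multiplicities) are λ = 3 with multiplicity 4.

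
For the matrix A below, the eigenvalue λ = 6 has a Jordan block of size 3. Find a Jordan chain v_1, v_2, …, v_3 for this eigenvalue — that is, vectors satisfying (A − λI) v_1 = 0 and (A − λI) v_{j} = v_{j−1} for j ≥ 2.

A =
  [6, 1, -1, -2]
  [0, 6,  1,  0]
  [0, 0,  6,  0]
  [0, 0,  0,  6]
A Jordan chain for λ = 6 of length 3:
v_1 = (1, 0, 0, 0)ᵀ
v_2 = (-1, 1, 0, 0)ᵀ
v_3 = (0, 0, 1, 0)ᵀ

Let N = A − (6)·I. We want v_3 with N^3 v_3 = 0 but N^2 v_3 ≠ 0; then v_{j-1} := N · v_j for j = 3, …, 2.

Pick v_3 = (0, 0, 1, 0)ᵀ.
Then v_2 = N · v_3 = (-1, 1, 0, 0)ᵀ.
Then v_1 = N · v_2 = (1, 0, 0, 0)ᵀ.

Sanity check: (A − (6)·I) v_1 = (0, 0, 0, 0)ᵀ = 0. ✓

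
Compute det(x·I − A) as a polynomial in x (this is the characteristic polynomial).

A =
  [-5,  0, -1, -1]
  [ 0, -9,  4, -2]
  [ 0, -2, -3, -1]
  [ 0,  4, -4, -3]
x^4 + 20*x^3 + 150*x^2 + 500*x + 625

Expanding det(x·I − A) (e.g. by cofactor expansion or by noting that A is similar to its Jordan form J, which has the same characteristic polynomial as A) gives
  χ_A(x) = x^4 + 20*x^3 + 150*x^2 + 500*x + 625
which factors as (x + 5)^4. The eigenvalues (with algebraic multiplicities) are λ = -5 with multiplicity 4.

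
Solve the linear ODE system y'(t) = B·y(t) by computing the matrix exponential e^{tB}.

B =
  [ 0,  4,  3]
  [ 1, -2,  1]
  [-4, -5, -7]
e^{tB} =
  [t^2*exp(-3*t)/2 + 3*t*exp(-3*t) + exp(-3*t), t^2*exp(-3*t)/2 + 4*t*exp(-3*t), t^2*exp(-3*t)/2 + 3*t*exp(-3*t)]
  [t*exp(-3*t), t*exp(-3*t) + exp(-3*t), t*exp(-3*t)]
  [-t^2*exp(-3*t)/2 - 4*t*exp(-3*t), -t^2*exp(-3*t)/2 - 5*t*exp(-3*t), -t^2*exp(-3*t)/2 - 4*t*exp(-3*t) + exp(-3*t)]

Strategy: write B = P · J · P⁻¹ where J is a Jordan canonical form, so e^{tB} = P · e^{tJ} · P⁻¹, and e^{tJ} can be computed block-by-block.

B has Jordan form
J =
  [-3,  1,  0]
  [ 0, -3,  1]
  [ 0,  0, -3]
(up to reordering of blocks).

Per-block formulas:
  For a 3×3 Jordan block J_3(-3): exp(t · J_3(-3)) = e^(-3t)·(I + t·N + (t^2/2)·N^2), where N is the 3×3 nilpotent shift.

After assembling e^{tJ} and conjugating by P, we get:

e^{tB} =
  [t^2*exp(-3*t)/2 + 3*t*exp(-3*t) + exp(-3*t), t^2*exp(-3*t)/2 + 4*t*exp(-3*t), t^2*exp(-3*t)/2 + 3*t*exp(-3*t)]
  [t*exp(-3*t), t*exp(-3*t) + exp(-3*t), t*exp(-3*t)]
  [-t^2*exp(-3*t)/2 - 4*t*exp(-3*t), -t^2*exp(-3*t)/2 - 5*t*exp(-3*t), -t^2*exp(-3*t)/2 - 4*t*exp(-3*t) + exp(-3*t)]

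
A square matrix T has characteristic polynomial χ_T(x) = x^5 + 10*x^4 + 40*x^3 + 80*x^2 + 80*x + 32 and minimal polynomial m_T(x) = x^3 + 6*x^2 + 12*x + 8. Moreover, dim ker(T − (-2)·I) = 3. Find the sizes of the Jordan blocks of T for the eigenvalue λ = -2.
Block sizes for λ = -2: [3, 1, 1]

Step 1 — from the characteristic polynomial, algebraic multiplicity of λ = -2 is 5. From dim ker(T − (-2)·I) = 3, there are exactly 3 Jordan blocks for λ = -2.
Step 2 — from the minimal polynomial, the factor (x + 2)^3 tells us the largest block for λ = -2 has size 3.
Step 3 — with total size 5, 3 blocks, and largest block 3, the block sizes (in nonincreasing order) are [3, 1, 1].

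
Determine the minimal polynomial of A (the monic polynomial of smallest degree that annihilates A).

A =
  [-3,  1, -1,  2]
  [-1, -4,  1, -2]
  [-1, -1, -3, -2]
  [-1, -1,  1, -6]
x^3 + 12*x^2 + 48*x + 64

The characteristic polynomial is χ_A(x) = (x + 4)^4, so the eigenvalues are known. The minimal polynomial is
  m_A(x) = Π_λ (x − λ)^{k_λ}
where k_λ is the size of the *largest* Jordan block for λ (equivalently, the smallest k with (A − λI)^k v = 0 for every generalised eigenvector v of λ).

  λ = -4: largest Jordan block has size 3, contributing (x + 4)^3

So m_A(x) = (x + 4)^3 = x^3 + 12*x^2 + 48*x + 64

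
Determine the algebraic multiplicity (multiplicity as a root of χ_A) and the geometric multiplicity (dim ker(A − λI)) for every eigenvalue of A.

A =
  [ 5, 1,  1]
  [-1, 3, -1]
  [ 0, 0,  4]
λ = 4: alg = 3, geom = 2

Step 1 — factor the characteristic polynomial to read off the algebraic multiplicities:
  χ_A(x) = (x - 4)^3

Step 2 — compute geometric multiplicities via the rank-nullity identity g(λ) = n − rank(A − λI):
  rank(A − (4)·I) = 1, so dim ker(A − (4)·I) = n − 1 = 2

Summary:
  λ = 4: algebraic multiplicity = 3, geometric multiplicity = 2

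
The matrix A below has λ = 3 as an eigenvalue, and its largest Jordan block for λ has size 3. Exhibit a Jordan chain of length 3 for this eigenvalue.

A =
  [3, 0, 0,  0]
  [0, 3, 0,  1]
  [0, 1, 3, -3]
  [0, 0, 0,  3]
A Jordan chain for λ = 3 of length 3:
v_1 = (0, 0, 1, 0)ᵀ
v_2 = (0, 1, -3, 0)ᵀ
v_3 = (0, 0, 0, 1)ᵀ

Let N = A − (3)·I. We want v_3 with N^3 v_3 = 0 but N^2 v_3 ≠ 0; then v_{j-1} := N · v_j for j = 3, …, 2.

Pick v_3 = (0, 0, 0, 1)ᵀ.
Then v_2 = N · v_3 = (0, 1, -3, 0)ᵀ.
Then v_1 = N · v_2 = (0, 0, 1, 0)ᵀ.

Sanity check: (A − (3)·I) v_1 = (0, 0, 0, 0)ᵀ = 0. ✓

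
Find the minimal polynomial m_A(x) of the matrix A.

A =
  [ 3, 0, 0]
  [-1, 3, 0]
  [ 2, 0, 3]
x^2 - 6*x + 9

The characteristic polynomial is χ_A(x) = (x - 3)^3, so the eigenvalues are known. The minimal polynomial is
  m_A(x) = Π_λ (x − λ)^{k_λ}
where k_λ is the size of the *largest* Jordan block for λ (equivalently, the smallest k with (A − λI)^k v = 0 for every generalised eigenvector v of λ).

  λ = 3: largest Jordan block has size 2, contributing (x − 3)^2

So m_A(x) = (x - 3)^2 = x^2 - 6*x + 9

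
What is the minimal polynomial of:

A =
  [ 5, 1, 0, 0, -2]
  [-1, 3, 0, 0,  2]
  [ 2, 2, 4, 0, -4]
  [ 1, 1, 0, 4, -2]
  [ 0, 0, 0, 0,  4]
x^2 - 8*x + 16

The characteristic polynomial is χ_A(x) = (x - 4)^5, so the eigenvalues are known. The minimal polynomial is
  m_A(x) = Π_λ (x − λ)^{k_λ}
where k_λ is the size of the *largest* Jordan block for λ (equivalently, the smallest k with (A − λI)^k v = 0 for every generalised eigenvector v of λ).

  λ = 4: largest Jordan block has size 2, contributing (x − 4)^2

So m_A(x) = (x - 4)^2 = x^2 - 8*x + 16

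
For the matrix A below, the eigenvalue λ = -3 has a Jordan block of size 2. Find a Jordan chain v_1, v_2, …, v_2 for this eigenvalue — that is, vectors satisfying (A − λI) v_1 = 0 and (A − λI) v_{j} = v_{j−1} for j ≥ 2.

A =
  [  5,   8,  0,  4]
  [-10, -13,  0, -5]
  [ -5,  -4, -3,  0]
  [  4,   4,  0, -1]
A Jordan chain for λ = -3 of length 2:
v_1 = (8, -10, -5, 4)ᵀ
v_2 = (1, 0, 0, 0)ᵀ

Let N = A − (-3)·I. We want v_2 with N^2 v_2 = 0 but N^1 v_2 ≠ 0; then v_{j-1} := N · v_j for j = 2, …, 2.

Pick v_2 = (1, 0, 0, 0)ᵀ.
Then v_1 = N · v_2 = (8, -10, -5, 4)ᵀ.

Sanity check: (A − (-3)·I) v_1 = (0, 0, 0, 0)ᵀ = 0. ✓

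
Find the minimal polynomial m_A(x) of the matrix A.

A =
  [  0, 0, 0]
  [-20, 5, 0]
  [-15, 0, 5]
x^2 - 5*x

The characteristic polynomial is χ_A(x) = x*(x - 5)^2, so the eigenvalues are known. The minimal polynomial is
  m_A(x) = Π_λ (x − λ)^{k_λ}
where k_λ is the size of the *largest* Jordan block for λ (equivalently, the smallest k with (A − λI)^k v = 0 for every generalised eigenvector v of λ).

  λ = 0: largest Jordan block has size 1, contributing (x − 0)
  λ = 5: largest Jordan block has size 1, contributing (x − 5)

So m_A(x) = x*(x - 5) = x^2 - 5*x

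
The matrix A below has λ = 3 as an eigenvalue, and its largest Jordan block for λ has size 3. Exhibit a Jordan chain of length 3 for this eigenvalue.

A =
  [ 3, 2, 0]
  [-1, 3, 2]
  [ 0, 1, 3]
A Jordan chain for λ = 3 of length 3:
v_1 = (-2, 0, -1)ᵀ
v_2 = (0, -1, 0)ᵀ
v_3 = (1, 0, 0)ᵀ

Let N = A − (3)·I. We want v_3 with N^3 v_3 = 0 but N^2 v_3 ≠ 0; then v_{j-1} := N · v_j for j = 3, …, 2.

Pick v_3 = (1, 0, 0)ᵀ.
Then v_2 = N · v_3 = (0, -1, 0)ᵀ.
Then v_1 = N · v_2 = (-2, 0, -1)ᵀ.

Sanity check: (A − (3)·I) v_1 = (0, 0, 0)ᵀ = 0. ✓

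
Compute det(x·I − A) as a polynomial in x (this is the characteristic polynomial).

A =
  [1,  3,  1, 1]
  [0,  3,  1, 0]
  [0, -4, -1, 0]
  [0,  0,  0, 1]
x^4 - 4*x^3 + 6*x^2 - 4*x + 1

Expanding det(x·I − A) (e.g. by cofactor expansion or by noting that A is similar to its Jordan form J, which has the same characteristic polynomial as A) gives
  χ_A(x) = x^4 - 4*x^3 + 6*x^2 - 4*x + 1
which factors as (x - 1)^4. The eigenvalues (with algebraic multiplicities) are λ = 1 with multiplicity 4.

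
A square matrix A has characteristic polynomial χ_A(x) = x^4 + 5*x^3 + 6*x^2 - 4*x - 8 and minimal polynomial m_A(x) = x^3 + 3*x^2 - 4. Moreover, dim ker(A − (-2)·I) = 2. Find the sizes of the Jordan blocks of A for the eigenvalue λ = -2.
Block sizes for λ = -2: [2, 1]

Step 1 — from the characteristic polynomial, algebraic multiplicity of λ = -2 is 3. From dim ker(A − (-2)·I) = 2, there are exactly 2 Jordan blocks for λ = -2.
Step 2 — from the minimal polynomial, the factor (x + 2)^2 tells us the largest block for λ = -2 has size 2.
Step 3 — with total size 3, 2 blocks, and largest block 2, the block sizes (in nonincreasing order) are [2, 1].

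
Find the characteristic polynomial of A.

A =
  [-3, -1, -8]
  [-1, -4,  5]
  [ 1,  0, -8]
x^3 + 15*x^2 + 75*x + 125

Expanding det(x·I − A) (e.g. by cofactor expansion or by noting that A is similar to its Jordan form J, which has the same characteristic polynomial as A) gives
  χ_A(x) = x^3 + 15*x^2 + 75*x + 125
which factors as (x + 5)^3. The eigenvalues (with algebraic multiplicities) are λ = -5 with multiplicity 3.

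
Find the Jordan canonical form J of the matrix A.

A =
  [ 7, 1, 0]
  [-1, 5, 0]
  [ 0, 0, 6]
J_2(6) ⊕ J_1(6)

The characteristic polynomial is
  det(x·I − A) = x^3 - 18*x^2 + 108*x - 216 = (x - 6)^3

Eigenvalues and multiplicities (the geometric multiplicity of λ is n − rank(A − λI), which equals the number of Jordan blocks for λ):
  λ = 6: algebraic multiplicity = 3, geometric multiplicity = 2

Determining the block sizes for each eigenvalue:
  λ = 6: 2 blocks summing to 3 forces exactly one block of size 2 and the rest size 1 → block sizes [2, 1]

Assembling the blocks gives a Jordan form
J =
  [6, 1, 0]
  [0, 6, 0]
  [0, 0, 6]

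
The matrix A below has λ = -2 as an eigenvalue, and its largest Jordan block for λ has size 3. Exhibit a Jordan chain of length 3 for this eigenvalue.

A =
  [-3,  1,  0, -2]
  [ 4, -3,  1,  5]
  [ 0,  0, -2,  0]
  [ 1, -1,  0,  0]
A Jordan chain for λ = -2 of length 3:
v_1 = (3, -3, 0, -3)ᵀ
v_2 = (-1, 4, 0, 1)ᵀ
v_3 = (1, 0, 0, 0)ᵀ

Let N = A − (-2)·I. We want v_3 with N^3 v_3 = 0 but N^2 v_3 ≠ 0; then v_{j-1} := N · v_j for j = 3, …, 2.

Pick v_3 = (1, 0, 0, 0)ᵀ.
Then v_2 = N · v_3 = (-1, 4, 0, 1)ᵀ.
Then v_1 = N · v_2 = (3, -3, 0, -3)ᵀ.

Sanity check: (A − (-2)·I) v_1 = (0, 0, 0, 0)ᵀ = 0. ✓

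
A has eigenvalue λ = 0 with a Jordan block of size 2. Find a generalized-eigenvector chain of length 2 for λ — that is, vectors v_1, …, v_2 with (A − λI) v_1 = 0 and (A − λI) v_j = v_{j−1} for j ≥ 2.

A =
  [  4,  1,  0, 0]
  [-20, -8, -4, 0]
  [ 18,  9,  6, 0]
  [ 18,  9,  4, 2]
A Jordan chain for λ = 0 of length 2:
v_1 = (3, -12, 9, 9)ᵀ
v_2 = (1, -1, 0, 0)ᵀ

Let N = A − (0)·I. We want v_2 with N^2 v_2 = 0 but N^1 v_2 ≠ 0; then v_{j-1} := N · v_j for j = 2, …, 2.

Pick v_2 = (1, -1, 0, 0)ᵀ.
Then v_1 = N · v_2 = (3, -12, 9, 9)ᵀ.

Sanity check: (A − (0)·I) v_1 = (0, 0, 0, 0)ᵀ = 0. ✓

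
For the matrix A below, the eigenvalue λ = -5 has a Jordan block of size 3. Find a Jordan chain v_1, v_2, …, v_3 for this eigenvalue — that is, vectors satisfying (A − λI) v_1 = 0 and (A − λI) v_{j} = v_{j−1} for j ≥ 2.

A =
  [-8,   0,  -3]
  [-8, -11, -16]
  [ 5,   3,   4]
A Jordan chain for λ = -5 of length 3:
v_1 = (-6, -8, 6)ᵀ
v_2 = (-3, -8, 5)ᵀ
v_3 = (1, 0, 0)ᵀ

Let N = A − (-5)·I. We want v_3 with N^3 v_3 = 0 but N^2 v_3 ≠ 0; then v_{j-1} := N · v_j for j = 3, …, 2.

Pick v_3 = (1, 0, 0)ᵀ.
Then v_2 = N · v_3 = (-3, -8, 5)ᵀ.
Then v_1 = N · v_2 = (-6, -8, 6)ᵀ.

Sanity check: (A − (-5)·I) v_1 = (0, 0, 0)ᵀ = 0. ✓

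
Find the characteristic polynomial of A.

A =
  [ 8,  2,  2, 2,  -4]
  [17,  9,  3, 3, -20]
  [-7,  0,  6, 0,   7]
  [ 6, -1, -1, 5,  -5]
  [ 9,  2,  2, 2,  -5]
x^5 - 23*x^4 + 192*x^3 - 648*x^2 + 432*x + 1296

Expanding det(x·I − A) (e.g. by cofactor expansion or by noting that A is similar to its Jordan form J, which has the same characteristic polynomial as A) gives
  χ_A(x) = x^5 - 23*x^4 + 192*x^3 - 648*x^2 + 432*x + 1296
which factors as (x - 6)^4*(x + 1). The eigenvalues (with algebraic multiplicities) are λ = -1 with multiplicity 1, λ = 6 with multiplicity 4.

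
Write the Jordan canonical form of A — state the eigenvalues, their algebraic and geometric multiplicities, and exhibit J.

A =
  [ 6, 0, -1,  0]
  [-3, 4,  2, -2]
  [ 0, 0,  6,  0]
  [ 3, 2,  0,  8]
J_3(6) ⊕ J_1(6)

The characteristic polynomial is
  det(x·I − A) = x^4 - 24*x^3 + 216*x^2 - 864*x + 1296 = (x - 6)^4

Eigenvalues and multiplicities (the geometric multiplicity of λ is n − rank(A − λI), which equals the number of Jordan blocks for λ):
  λ = 6: algebraic multiplicity = 4, geometric multiplicity = 2

Determining the block sizes for each eigenvalue:
  λ = 6: with am = 4 and gm = 2, the partition is not yet determined (e.g. several partitions of 4 into 2 parts exist). Let N = A − (6)·I. Computing rank(N^1) = 2, rank(N^2) = 1, rank(N^3) = 0; the number of blocks of size ≥ j is rank(N^{j−1}) − rank(N^j), giving [2, 1, 1]. So we have 1 block(s) of size 3, 1 block(s) of size 1 → block sizes [3, 1]

Assembling the blocks gives a Jordan form
J =
  [6, 1, 0, 0]
  [0, 6, 1, 0]
  [0, 0, 6, 0]
  [0, 0, 0, 6]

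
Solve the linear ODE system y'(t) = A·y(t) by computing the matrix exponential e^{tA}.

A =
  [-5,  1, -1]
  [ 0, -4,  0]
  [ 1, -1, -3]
e^{tA} =
  [-t*exp(-4*t) + exp(-4*t), t*exp(-4*t), -t*exp(-4*t)]
  [0, exp(-4*t), 0]
  [t*exp(-4*t), -t*exp(-4*t), t*exp(-4*t) + exp(-4*t)]

Strategy: write A = P · J · P⁻¹ where J is a Jordan canonical form, so e^{tA} = P · e^{tJ} · P⁻¹, and e^{tJ} can be computed block-by-block.

A has Jordan form
J =
  [-4,  1,  0]
  [ 0, -4,  0]
  [ 0,  0, -4]
(up to reordering of blocks).

Per-block formulas:
  For a 1×1 block at λ = -4: exp(t · [-4]) = [e^(-4t)].
  For a 2×2 Jordan block J_2(-4): exp(t · J_2(-4)) = e^(-4t)·(I + t·N), where N is the 2×2 nilpotent shift.

After assembling e^{tJ} and conjugating by P, we get:

e^{tA} =
  [-t*exp(-4*t) + exp(-4*t), t*exp(-4*t), -t*exp(-4*t)]
  [0, exp(-4*t), 0]
  [t*exp(-4*t), -t*exp(-4*t), t*exp(-4*t) + exp(-4*t)]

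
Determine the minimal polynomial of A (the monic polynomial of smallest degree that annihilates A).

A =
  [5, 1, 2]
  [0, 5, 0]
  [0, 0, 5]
x^2 - 10*x + 25

The characteristic polynomial is χ_A(x) = (x - 5)^3, so the eigenvalues are known. The minimal polynomial is
  m_A(x) = Π_λ (x − λ)^{k_λ}
where k_λ is the size of the *largest* Jordan block for λ (equivalently, the smallest k with (A − λI)^k v = 0 for every generalised eigenvector v of λ).

  λ = 5: largest Jordan block has size 2, contributing (x − 5)^2

So m_A(x) = (x - 5)^2 = x^2 - 10*x + 25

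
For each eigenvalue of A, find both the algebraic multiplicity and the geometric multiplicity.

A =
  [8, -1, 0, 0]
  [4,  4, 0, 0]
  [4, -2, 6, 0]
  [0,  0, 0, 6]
λ = 6: alg = 4, geom = 3

Step 1 — factor the characteristic polynomial to read off the algebraic multiplicities:
  χ_A(x) = (x - 6)^4

Step 2 — compute geometric multiplicities via the rank-nullity identity g(λ) = n − rank(A − λI):
  rank(A − (6)·I) = 1, so dim ker(A − (6)·I) = n − 1 = 3

Summary:
  λ = 6: algebraic multiplicity = 4, geometric multiplicity = 3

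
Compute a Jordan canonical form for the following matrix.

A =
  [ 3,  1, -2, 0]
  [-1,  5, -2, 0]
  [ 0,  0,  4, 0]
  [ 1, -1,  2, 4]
J_2(4) ⊕ J_1(4) ⊕ J_1(4)

The characteristic polynomial is
  det(x·I − A) = x^4 - 16*x^3 + 96*x^2 - 256*x + 256 = (x - 4)^4

Eigenvalues and multiplicities (the geometric multiplicity of λ is n − rank(A − λI), which equals the number of Jordan blocks for λ):
  λ = 4: algebraic multiplicity = 4, geometric multiplicity = 3

Determining the block sizes for each eigenvalue:
  λ = 4: 3 blocks summing to 4 forces exactly one block of size 2 and the rest size 1 → block sizes [2, 1, 1]

Assembling the blocks gives a Jordan form
J =
  [4, 1, 0, 0]
  [0, 4, 0, 0]
  [0, 0, 4, 0]
  [0, 0, 0, 4]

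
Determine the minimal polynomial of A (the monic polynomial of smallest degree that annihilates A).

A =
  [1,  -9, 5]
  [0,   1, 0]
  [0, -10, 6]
x^3 - 8*x^2 + 13*x - 6

The characteristic polynomial is χ_A(x) = (x - 6)*(x - 1)^2, so the eigenvalues are known. The minimal polynomial is
  m_A(x) = Π_λ (x − λ)^{k_λ}
where k_λ is the size of the *largest* Jordan block for λ (equivalently, the smallest k with (A − λI)^k v = 0 for every generalised eigenvector v of λ).

  λ = 1: largest Jordan block has size 2, contributing (x − 1)^2
  λ = 6: largest Jordan block has size 1, contributing (x − 6)

So m_A(x) = (x - 6)*(x - 1)^2 = x^3 - 8*x^2 + 13*x - 6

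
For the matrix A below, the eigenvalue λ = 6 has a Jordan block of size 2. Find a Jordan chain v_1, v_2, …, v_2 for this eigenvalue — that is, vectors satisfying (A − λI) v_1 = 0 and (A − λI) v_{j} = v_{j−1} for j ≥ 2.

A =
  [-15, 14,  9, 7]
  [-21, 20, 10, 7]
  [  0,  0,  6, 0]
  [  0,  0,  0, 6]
A Jordan chain for λ = 6 of length 2:
v_1 = (6, 9, 0, 0)ᵀ
v_2 = (1, 0, 3, 0)ᵀ

Let N = A − (6)·I. We want v_2 with N^2 v_2 = 0 but N^1 v_2 ≠ 0; then v_{j-1} := N · v_j for j = 2, …, 2.

Pick v_2 = (1, 0, 3, 0)ᵀ.
Then v_1 = N · v_2 = (6, 9, 0, 0)ᵀ.

Sanity check: (A − (6)·I) v_1 = (0, 0, 0, 0)ᵀ = 0. ✓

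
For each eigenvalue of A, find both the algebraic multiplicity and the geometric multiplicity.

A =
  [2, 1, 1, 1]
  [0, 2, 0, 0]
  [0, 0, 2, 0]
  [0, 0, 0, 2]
λ = 2: alg = 4, geom = 3

Step 1 — factor the characteristic polynomial to read off the algebraic multiplicities:
  χ_A(x) = (x - 2)^4

Step 2 — compute geometric multiplicities via the rank-nullity identity g(λ) = n − rank(A − λI):
  rank(A − (2)·I) = 1, so dim ker(A − (2)·I) = n − 1 = 3

Summary:
  λ = 2: algebraic multiplicity = 4, geometric multiplicity = 3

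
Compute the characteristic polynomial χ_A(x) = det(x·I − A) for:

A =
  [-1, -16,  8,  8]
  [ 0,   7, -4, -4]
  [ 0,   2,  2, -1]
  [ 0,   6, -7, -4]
x^4 - 4*x^3 - 2*x^2 + 12*x + 9

Expanding det(x·I − A) (e.g. by cofactor expansion or by noting that A is similar to its Jordan form J, which has the same characteristic polynomial as A) gives
  χ_A(x) = x^4 - 4*x^3 - 2*x^2 + 12*x + 9
which factors as (x - 3)^2*(x + 1)^2. The eigenvalues (with algebraic multiplicities) are λ = -1 with multiplicity 2, λ = 3 with multiplicity 2.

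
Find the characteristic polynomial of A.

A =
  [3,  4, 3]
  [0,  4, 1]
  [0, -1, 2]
x^3 - 9*x^2 + 27*x - 27

Expanding det(x·I − A) (e.g. by cofactor expansion or by noting that A is similar to its Jordan form J, which has the same characteristic polynomial as A) gives
  χ_A(x) = x^3 - 9*x^2 + 27*x - 27
which factors as (x - 3)^3. The eigenvalues (with algebraic multiplicities) are λ = 3 with multiplicity 3.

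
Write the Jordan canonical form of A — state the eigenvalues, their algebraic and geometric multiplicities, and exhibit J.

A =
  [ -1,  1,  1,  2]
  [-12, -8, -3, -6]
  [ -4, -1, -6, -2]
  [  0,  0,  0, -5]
J_2(-5) ⊕ J_1(-5) ⊕ J_1(-5)

The characteristic polynomial is
  det(x·I − A) = x^4 + 20*x^3 + 150*x^2 + 500*x + 625 = (x + 5)^4

Eigenvalues and multiplicities (the geometric multiplicity of λ is n − rank(A − λI), which equals the number of Jordan blocks for λ):
  λ = -5: algebraic multiplicity = 4, geometric multiplicity = 3

Determining the block sizes for each eigenvalue:
  λ = -5: 3 blocks summing to 4 forces exactly one block of size 2 and the rest size 1 → block sizes [2, 1, 1]

Assembling the blocks gives a Jordan form
J =
  [-5,  1,  0,  0]
  [ 0, -5,  0,  0]
  [ 0,  0, -5,  0]
  [ 0,  0,  0, -5]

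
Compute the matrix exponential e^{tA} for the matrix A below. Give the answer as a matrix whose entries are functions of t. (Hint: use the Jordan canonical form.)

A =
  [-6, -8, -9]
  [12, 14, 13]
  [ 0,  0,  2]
e^{tA} =
  [-2*exp(6*t) + 3*exp(2*t), -2*exp(6*t) + 2*exp(2*t), -t*exp(2*t) - 2*exp(6*t) + 2*exp(2*t)]
  [3*exp(6*t) - 3*exp(2*t), 3*exp(6*t) - 2*exp(2*t), t*exp(2*t) + 3*exp(6*t) - 3*exp(2*t)]
  [0, 0, exp(2*t)]

Strategy: write A = P · J · P⁻¹ where J is a Jordan canonical form, so e^{tA} = P · e^{tJ} · P⁻¹, and e^{tJ} can be computed block-by-block.

A has Jordan form
J =
  [2, 1, 0]
  [0, 2, 0]
  [0, 0, 6]
(up to reordering of blocks).

Per-block formulas:
  For a 2×2 Jordan block J_2(2): exp(t · J_2(2)) = e^(2t)·(I + t·N), where N is the 2×2 nilpotent shift.
  For a 1×1 block at λ = 6: exp(t · [6]) = [e^(6t)].

After assembling e^{tJ} and conjugating by P, we get:

e^{tA} =
  [-2*exp(6*t) + 3*exp(2*t), -2*exp(6*t) + 2*exp(2*t), -t*exp(2*t) - 2*exp(6*t) + 2*exp(2*t)]
  [3*exp(6*t) - 3*exp(2*t), 3*exp(6*t) - 2*exp(2*t), t*exp(2*t) + 3*exp(6*t) - 3*exp(2*t)]
  [0, 0, exp(2*t)]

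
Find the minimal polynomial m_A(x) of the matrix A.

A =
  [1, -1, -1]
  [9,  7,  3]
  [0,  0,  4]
x^2 - 8*x + 16

The characteristic polynomial is χ_A(x) = (x - 4)^3, so the eigenvalues are known. The minimal polynomial is
  m_A(x) = Π_λ (x − λ)^{k_λ}
where k_λ is the size of the *largest* Jordan block for λ (equivalently, the smallest k with (A − λI)^k v = 0 for every generalised eigenvector v of λ).

  λ = 4: largest Jordan block has size 2, contributing (x − 4)^2

So m_A(x) = (x - 4)^2 = x^2 - 8*x + 16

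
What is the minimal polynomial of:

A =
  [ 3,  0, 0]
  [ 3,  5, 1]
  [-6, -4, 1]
x^2 - 6*x + 9

The characteristic polynomial is χ_A(x) = (x - 3)^3, so the eigenvalues are known. The minimal polynomial is
  m_A(x) = Π_λ (x − λ)^{k_λ}
where k_λ is the size of the *largest* Jordan block for λ (equivalently, the smallest k with (A − λI)^k v = 0 for every generalised eigenvector v of λ).

  λ = 3: largest Jordan block has size 2, contributing (x − 3)^2

So m_A(x) = (x - 3)^2 = x^2 - 6*x + 9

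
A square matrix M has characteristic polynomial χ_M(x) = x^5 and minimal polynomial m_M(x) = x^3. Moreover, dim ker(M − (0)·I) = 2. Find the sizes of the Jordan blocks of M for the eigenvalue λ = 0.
Block sizes for λ = 0: [3, 2]

Step 1 — from the characteristic polynomial, algebraic multiplicity of λ = 0 is 5. From dim ker(M − (0)·I) = 2, there are exactly 2 Jordan blocks for λ = 0.
Step 2 — from the minimal polynomial, the factor (x − 0)^3 tells us the largest block for λ = 0 has size 3.
Step 3 — with total size 5, 2 blocks, and largest block 3, the block sizes (in nonincreasing order) are [3, 2].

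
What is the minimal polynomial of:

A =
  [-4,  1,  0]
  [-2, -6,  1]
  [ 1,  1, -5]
x^3 + 15*x^2 + 75*x + 125

The characteristic polynomial is χ_A(x) = (x + 5)^3, so the eigenvalues are known. The minimal polynomial is
  m_A(x) = Π_λ (x − λ)^{k_λ}
where k_λ is the size of the *largest* Jordan block for λ (equivalently, the smallest k with (A − λI)^k v = 0 for every generalised eigenvector v of λ).

  λ = -5: largest Jordan block has size 3, contributing (x + 5)^3

So m_A(x) = (x + 5)^3 = x^3 + 15*x^2 + 75*x + 125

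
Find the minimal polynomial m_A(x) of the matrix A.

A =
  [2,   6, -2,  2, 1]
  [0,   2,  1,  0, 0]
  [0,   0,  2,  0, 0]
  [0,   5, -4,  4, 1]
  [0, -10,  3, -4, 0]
x^3 - 6*x^2 + 12*x - 8

The characteristic polynomial is χ_A(x) = (x - 2)^5, so the eigenvalues are known. The minimal polynomial is
  m_A(x) = Π_λ (x − λ)^{k_λ}
where k_λ is the size of the *largest* Jordan block for λ (equivalently, the smallest k with (A − λI)^k v = 0 for every generalised eigenvector v of λ).

  λ = 2: largest Jordan block has size 3, contributing (x − 2)^3

So m_A(x) = (x - 2)^3 = x^3 - 6*x^2 + 12*x - 8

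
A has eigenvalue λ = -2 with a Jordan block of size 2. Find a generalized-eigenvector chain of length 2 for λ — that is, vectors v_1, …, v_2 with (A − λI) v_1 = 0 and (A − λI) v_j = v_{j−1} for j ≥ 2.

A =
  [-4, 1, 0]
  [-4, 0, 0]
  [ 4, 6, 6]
A Jordan chain for λ = -2 of length 2:
v_1 = (-2, -4, 4)ᵀ
v_2 = (1, 0, 0)ᵀ

Let N = A − (-2)·I. We want v_2 with N^2 v_2 = 0 but N^1 v_2 ≠ 0; then v_{j-1} := N · v_j for j = 2, …, 2.

Pick v_2 = (1, 0, 0)ᵀ.
Then v_1 = N · v_2 = (-2, -4, 4)ᵀ.

Sanity check: (A − (-2)·I) v_1 = (0, 0, 0)ᵀ = 0. ✓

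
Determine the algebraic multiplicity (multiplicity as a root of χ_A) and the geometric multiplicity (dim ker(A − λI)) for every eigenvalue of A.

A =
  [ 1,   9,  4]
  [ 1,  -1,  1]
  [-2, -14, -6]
λ = -2: alg = 3, geom = 1

Step 1 — factor the characteristic polynomial to read off the algebraic multiplicities:
  χ_A(x) = (x + 2)^3

Step 2 — compute geometric multiplicities via the rank-nullity identity g(λ) = n − rank(A − λI):
  rank(A − (-2)·I) = 2, so dim ker(A − (-2)·I) = n − 2 = 1

Summary:
  λ = -2: algebraic multiplicity = 3, geometric multiplicity = 1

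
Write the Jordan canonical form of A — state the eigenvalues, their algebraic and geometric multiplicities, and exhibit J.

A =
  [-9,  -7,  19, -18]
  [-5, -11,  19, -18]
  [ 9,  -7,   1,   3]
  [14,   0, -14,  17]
J_1(-4) ⊕ J_1(-4) ⊕ J_2(3)

The characteristic polynomial is
  det(x·I − A) = x^4 + 2*x^3 - 23*x^2 - 24*x + 144 = (x - 3)^2*(x + 4)^2

Eigenvalues and multiplicities (the geometric multiplicity of λ is n − rank(A − λI), which equals the number of Jordan blocks for λ):
  λ = -4: algebraic multiplicity = 2, geometric multiplicity = 2
  λ = 3: algebraic multiplicity = 2, geometric multiplicity = 1

Determining the block sizes for each eigenvalue:
  λ = -4: gm = am = 2, so every block has size 1 → block sizes [1, 1]
  λ = 3: one block (gm = 1), so the single block has size am = 2 → block sizes [2]

Assembling the blocks gives a Jordan form
J =
  [-4,  0, 0, 0]
  [ 0, -4, 0, 0]
  [ 0,  0, 3, 1]
  [ 0,  0, 0, 3]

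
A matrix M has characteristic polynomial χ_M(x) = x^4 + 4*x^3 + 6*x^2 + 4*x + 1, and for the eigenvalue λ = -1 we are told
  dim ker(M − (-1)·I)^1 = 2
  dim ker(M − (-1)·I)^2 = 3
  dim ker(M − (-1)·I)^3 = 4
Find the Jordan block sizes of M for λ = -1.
Block sizes for λ = -1: [3, 1]

From the dimensions of kernels of powers, the number of Jordan blocks of size at least j is d_j − d_{j−1} where d_j = dim ker(N^j) (with d_0 = 0). Computing the differences gives [2, 1, 1].
The number of blocks of size exactly k is (#blocks of size ≥ k) − (#blocks of size ≥ k + 1), so the partition is: 1 block(s) of size 1, 1 block(s) of size 3.
In nonincreasing order the block sizes are [3, 1].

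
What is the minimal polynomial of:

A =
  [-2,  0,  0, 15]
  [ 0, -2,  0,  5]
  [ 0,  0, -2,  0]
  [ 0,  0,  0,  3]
x^2 - x - 6

The characteristic polynomial is χ_A(x) = (x - 3)*(x + 2)^3, so the eigenvalues are known. The minimal polynomial is
  m_A(x) = Π_λ (x − λ)^{k_λ}
where k_λ is the size of the *largest* Jordan block for λ (equivalently, the smallest k with (A − λI)^k v = 0 for every generalised eigenvector v of λ).

  λ = -2: largest Jordan block has size 1, contributing (x + 2)
  λ = 3: largest Jordan block has size 1, contributing (x − 3)

So m_A(x) = (x - 3)*(x + 2) = x^2 - x - 6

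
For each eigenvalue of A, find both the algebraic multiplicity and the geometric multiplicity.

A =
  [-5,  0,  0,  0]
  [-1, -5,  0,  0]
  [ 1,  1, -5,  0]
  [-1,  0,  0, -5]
λ = -5: alg = 4, geom = 2

Step 1 — factor the characteristic polynomial to read off the algebraic multiplicities:
  χ_A(x) = (x + 5)^4

Step 2 — compute geometric multiplicities via the rank-nullity identity g(λ) = n − rank(A − λI):
  rank(A − (-5)·I) = 2, so dim ker(A − (-5)·I) = n − 2 = 2

Summary:
  λ = -5: algebraic multiplicity = 4, geometric multiplicity = 2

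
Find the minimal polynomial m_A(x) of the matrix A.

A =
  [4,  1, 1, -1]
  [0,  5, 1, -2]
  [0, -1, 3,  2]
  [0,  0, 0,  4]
x^2 - 8*x + 16

The characteristic polynomial is χ_A(x) = (x - 4)^4, so the eigenvalues are known. The minimal polynomial is
  m_A(x) = Π_λ (x − λ)^{k_λ}
where k_λ is the size of the *largest* Jordan block for λ (equivalently, the smallest k with (A − λI)^k v = 0 for every generalised eigenvector v of λ).

  λ = 4: largest Jordan block has size 2, contributing (x − 4)^2

So m_A(x) = (x - 4)^2 = x^2 - 8*x + 16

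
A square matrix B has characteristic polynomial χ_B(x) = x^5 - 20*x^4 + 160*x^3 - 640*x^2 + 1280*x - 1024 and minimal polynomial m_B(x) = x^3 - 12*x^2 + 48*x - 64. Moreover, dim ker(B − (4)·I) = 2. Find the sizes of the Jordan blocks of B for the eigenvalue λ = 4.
Block sizes for λ = 4: [3, 2]

Step 1 — from the characteristic polynomial, algebraic multiplicity of λ = 4 is 5. From dim ker(B − (4)·I) = 2, there are exactly 2 Jordan blocks for λ = 4.
Step 2 — from the minimal polynomial, the factor (x − 4)^3 tells us the largest block for λ = 4 has size 3.
Step 3 — with total size 5, 2 blocks, and largest block 3, the block sizes (in nonincreasing order) are [3, 2].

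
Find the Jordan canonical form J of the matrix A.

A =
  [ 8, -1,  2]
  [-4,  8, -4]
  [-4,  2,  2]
J_2(6) ⊕ J_1(6)

The characteristic polynomial is
  det(x·I − A) = x^3 - 18*x^2 + 108*x - 216 = (x - 6)^3

Eigenvalues and multiplicities (the geometric multiplicity of λ is n − rank(A − λI), which equals the number of Jordan blocks for λ):
  λ = 6: algebraic multiplicity = 3, geometric multiplicity = 2

Determining the block sizes for each eigenvalue:
  λ = 6: 2 blocks summing to 3 forces exactly one block of size 2 and the rest size 1 → block sizes [2, 1]

Assembling the blocks gives a Jordan form
J =
  [6, 1, 0]
  [0, 6, 0]
  [0, 0, 6]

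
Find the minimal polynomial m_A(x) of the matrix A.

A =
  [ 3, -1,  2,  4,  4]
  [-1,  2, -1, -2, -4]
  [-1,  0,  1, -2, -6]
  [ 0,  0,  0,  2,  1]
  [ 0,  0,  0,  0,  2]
x^3 - 6*x^2 + 12*x - 8

The characteristic polynomial is χ_A(x) = (x - 2)^5, so the eigenvalues are known. The minimal polynomial is
  m_A(x) = Π_λ (x − λ)^{k_λ}
where k_λ is the size of the *largest* Jordan block for λ (equivalently, the smallest k with (A − λI)^k v = 0 for every generalised eigenvector v of λ).

  λ = 2: largest Jordan block has size 3, contributing (x − 2)^3

So m_A(x) = (x - 2)^3 = x^3 - 6*x^2 + 12*x - 8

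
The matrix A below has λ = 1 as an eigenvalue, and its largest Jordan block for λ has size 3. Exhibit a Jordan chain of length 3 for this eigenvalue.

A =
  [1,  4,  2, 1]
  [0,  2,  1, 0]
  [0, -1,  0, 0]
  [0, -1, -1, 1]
A Jordan chain for λ = 1 of length 3:
v_1 = (1, 0, 0, 0)ᵀ
v_2 = (4, 1, -1, -1)ᵀ
v_3 = (0, 1, 0, 0)ᵀ

Let N = A − (1)·I. We want v_3 with N^3 v_3 = 0 but N^2 v_3 ≠ 0; then v_{j-1} := N · v_j for j = 3, …, 2.

Pick v_3 = (0, 1, 0, 0)ᵀ.
Then v_2 = N · v_3 = (4, 1, -1, -1)ᵀ.
Then v_1 = N · v_2 = (1, 0, 0, 0)ᵀ.

Sanity check: (A − (1)·I) v_1 = (0, 0, 0, 0)ᵀ = 0. ✓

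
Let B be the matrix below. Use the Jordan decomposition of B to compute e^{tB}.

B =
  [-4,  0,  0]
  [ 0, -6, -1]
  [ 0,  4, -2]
e^{tB} =
  [exp(-4*t), 0, 0]
  [0, -2*t*exp(-4*t) + exp(-4*t), -t*exp(-4*t)]
  [0, 4*t*exp(-4*t), 2*t*exp(-4*t) + exp(-4*t)]

Strategy: write B = P · J · P⁻¹ where J is a Jordan canonical form, so e^{tB} = P · e^{tJ} · P⁻¹, and e^{tJ} can be computed block-by-block.

B has Jordan form
J =
  [-4,  1,  0]
  [ 0, -4,  0]
  [ 0,  0, -4]
(up to reordering of blocks).

Per-block formulas:
  For a 1×1 block at λ = -4: exp(t · [-4]) = [e^(-4t)].
  For a 2×2 Jordan block J_2(-4): exp(t · J_2(-4)) = e^(-4t)·(I + t·N), where N is the 2×2 nilpotent shift.

After assembling e^{tJ} and conjugating by P, we get:

e^{tB} =
  [exp(-4*t), 0, 0]
  [0, -2*t*exp(-4*t) + exp(-4*t), -t*exp(-4*t)]
  [0, 4*t*exp(-4*t), 2*t*exp(-4*t) + exp(-4*t)]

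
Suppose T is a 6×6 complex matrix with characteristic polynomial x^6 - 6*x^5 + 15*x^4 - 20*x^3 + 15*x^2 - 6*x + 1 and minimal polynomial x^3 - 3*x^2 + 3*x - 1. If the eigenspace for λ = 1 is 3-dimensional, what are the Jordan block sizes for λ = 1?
Block sizes for λ = 1: [3, 2, 1]

Step 1 — from the characteristic polynomial, algebraic multiplicity of λ = 1 is 6. From dim ker(T − (1)·I) = 3, there are exactly 3 Jordan blocks for λ = 1.
Step 2 — from the minimal polynomial, the factor (x − 1)^3 tells us the largest block for λ = 1 has size 3.
Step 3 — with total size 6, 3 blocks, and largest block 3, the block sizes (in nonincreasing order) are [3, 2, 1].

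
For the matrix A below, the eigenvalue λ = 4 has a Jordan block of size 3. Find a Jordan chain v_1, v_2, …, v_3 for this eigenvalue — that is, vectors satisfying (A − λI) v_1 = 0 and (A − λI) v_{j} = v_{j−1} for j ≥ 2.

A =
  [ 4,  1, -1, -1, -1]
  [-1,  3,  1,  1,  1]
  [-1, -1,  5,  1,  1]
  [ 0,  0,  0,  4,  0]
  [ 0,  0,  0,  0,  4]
A Jordan chain for λ = 4 of length 3:
v_1 = (0, -1, -1, 0, 0)ᵀ
v_2 = (1, -1, -1, 0, 0)ᵀ
v_3 = (0, 1, 0, 0, 0)ᵀ

Let N = A − (4)·I. We want v_3 with N^3 v_3 = 0 but N^2 v_3 ≠ 0; then v_{j-1} := N · v_j for j = 3, …, 2.

Pick v_3 = (0, 1, 0, 0, 0)ᵀ.
Then v_2 = N · v_3 = (1, -1, -1, 0, 0)ᵀ.
Then v_1 = N · v_2 = (0, -1, -1, 0, 0)ᵀ.

Sanity check: (A − (4)·I) v_1 = (0, 0, 0, 0, 0)ᵀ = 0. ✓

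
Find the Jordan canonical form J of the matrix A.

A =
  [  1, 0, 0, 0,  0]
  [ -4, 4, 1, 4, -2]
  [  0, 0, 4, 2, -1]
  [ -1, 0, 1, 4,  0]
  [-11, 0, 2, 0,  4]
J_1(1) ⊕ J_3(4) ⊕ J_1(4)

The characteristic polynomial is
  det(x·I − A) = x^5 - 17*x^4 + 112*x^3 - 352*x^2 + 512*x - 256 = (x - 4)^4*(x - 1)

Eigenvalues and multiplicities (the geometric multiplicity of λ is n − rank(A − λI), which equals the number of Jordan blocks for λ):
  λ = 1: algebraic multiplicity = 1, geometric multiplicity = 1
  λ = 4: algebraic multiplicity = 4, geometric multiplicity = 2

Determining the block sizes for each eigenvalue:
  λ = 1: one block (gm = 1), so the single block has size am = 1 → block sizes [1]
  λ = 4: with am = 4 and gm = 2, the partition is not yet determined (e.g. several partitions of 4 into 2 parts exist). Let N = A − (4)·I. Computing rank(N^1) = 3, rank(N^2) = 2, rank(N^3) = 1; the number of blocks of size ≥ j is rank(N^{j−1}) − rank(N^j), giving [2, 1, 1]. So we have 1 block(s) of size 3, 1 block(s) of size 1 → block sizes [3, 1]

Assembling the blocks gives a Jordan form
J =
  [1, 0, 0, 0, 0]
  [0, 4, 1, 0, 0]
  [0, 0, 4, 1, 0]
  [0, 0, 0, 4, 0]
  [0, 0, 0, 0, 4]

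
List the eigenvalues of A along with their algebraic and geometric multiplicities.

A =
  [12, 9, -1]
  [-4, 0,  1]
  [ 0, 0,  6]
λ = 6: alg = 3, geom = 1

Step 1 — factor the characteristic polynomial to read off the algebraic multiplicities:
  χ_A(x) = (x - 6)^3

Step 2 — compute geometric multiplicities via the rank-nullity identity g(λ) = n − rank(A − λI):
  rank(A − (6)·I) = 2, so dim ker(A − (6)·I) = n − 2 = 1

Summary:
  λ = 6: algebraic multiplicity = 3, geometric multiplicity = 1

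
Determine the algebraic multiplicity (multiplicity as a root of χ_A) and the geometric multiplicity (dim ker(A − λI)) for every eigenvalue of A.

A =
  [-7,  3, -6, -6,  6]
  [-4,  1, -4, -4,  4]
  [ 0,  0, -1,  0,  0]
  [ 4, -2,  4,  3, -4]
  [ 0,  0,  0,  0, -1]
λ = -1: alg = 5, geom = 4

Step 1 — factor the characteristic polynomial to read off the algebraic multiplicities:
  χ_A(x) = (x + 1)^5

Step 2 — compute geometric multiplicities via the rank-nullity identity g(λ) = n − rank(A − λI):
  rank(A − (-1)·I) = 1, so dim ker(A − (-1)·I) = n − 1 = 4

Summary:
  λ = -1: algebraic multiplicity = 5, geometric multiplicity = 4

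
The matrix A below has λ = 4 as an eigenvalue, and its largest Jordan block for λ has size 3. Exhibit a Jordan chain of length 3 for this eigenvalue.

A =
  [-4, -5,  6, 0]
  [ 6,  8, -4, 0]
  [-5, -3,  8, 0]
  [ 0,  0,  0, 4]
A Jordan chain for λ = 4 of length 3:
v_1 = (4, -4, 2, 0)ᵀ
v_2 = (-8, 6, -5, 0)ᵀ
v_3 = (1, 0, 0, 0)ᵀ

Let N = A − (4)·I. We want v_3 with N^3 v_3 = 0 but N^2 v_3 ≠ 0; then v_{j-1} := N · v_j for j = 3, …, 2.

Pick v_3 = (1, 0, 0, 0)ᵀ.
Then v_2 = N · v_3 = (-8, 6, -5, 0)ᵀ.
Then v_1 = N · v_2 = (4, -4, 2, 0)ᵀ.

Sanity check: (A − (4)·I) v_1 = (0, 0, 0, 0)ᵀ = 0. ✓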